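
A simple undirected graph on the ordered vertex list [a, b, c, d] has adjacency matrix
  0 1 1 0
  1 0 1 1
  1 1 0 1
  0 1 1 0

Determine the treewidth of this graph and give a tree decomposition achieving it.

Each bag holds 3 vertices, so the decomposition has width 2, which upper-bounds the treewidth. For the lower bound, the 3 vertices {b, c, d} are pairwise adjacent, and any tree decomposition puts a clique entirely inside one bag — forcing width ≥ 2. Hence tw(G) = 2 exactly.

Treewidth 2.
One optimal decomposition is:
Bags: B1 = {a, b, c}  B2 = {b, c, d}
Tree: B1–B2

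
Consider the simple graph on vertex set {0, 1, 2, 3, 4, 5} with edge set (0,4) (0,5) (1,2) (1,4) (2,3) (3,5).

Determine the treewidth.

2

A width-2 tree decomposition is:
Bags: B1 = {0, 4, 5}  B2 = {1, 4, 5}  B3 = {1, 2, 5}  B4 = {2, 3, 5}
Tree: B1–B2, B2–B3, B3–B4
Every bag has size at most 3, so the width is 3 − 1 = 2 and tw(G) ≤ 2. The edges 5–0–4–1–2–3–5 form a cycle, so G is not a tree and its treewidth is at least 2. Hence tw(G) = 2 exactly.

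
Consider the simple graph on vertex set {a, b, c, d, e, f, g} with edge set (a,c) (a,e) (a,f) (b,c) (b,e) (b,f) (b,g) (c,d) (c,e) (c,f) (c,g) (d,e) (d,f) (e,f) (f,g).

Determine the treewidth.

3

A width-3 tree decomposition is:
Bags: B1 = {b, c, f, g}  B2 = {b, c, e, f}  B3 = {c, d, e, f}  B4 = {a, c, e, f}
Tree: B1–B2, B2–B3, B3–B4
Each bag holds 4 vertices, so the decomposition has width 3, which upper-bounds the treewidth. On the other hand G contains the 4-clique {b, c, f, g}. A clique must lie in a single bag of any decomposition, so no decomposition can have width below 3. Combining the bounds, tw(G) = 3.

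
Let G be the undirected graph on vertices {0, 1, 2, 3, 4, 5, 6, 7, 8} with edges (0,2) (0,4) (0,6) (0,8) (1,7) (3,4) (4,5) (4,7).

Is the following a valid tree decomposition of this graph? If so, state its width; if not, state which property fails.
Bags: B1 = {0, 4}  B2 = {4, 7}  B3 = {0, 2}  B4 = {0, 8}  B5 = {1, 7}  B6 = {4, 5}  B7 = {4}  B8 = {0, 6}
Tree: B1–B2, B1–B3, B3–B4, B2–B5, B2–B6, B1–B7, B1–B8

A tree decomposition must satisfy three properties: every vertex lies in some bag; for every edge, both endpoints lie together in some bag; and for every vertex, the bags containing it form a connected subtree. Here vertex 3 appears in no bag, so the decomposition is invalid.

No — vertex 3 appears in no bag.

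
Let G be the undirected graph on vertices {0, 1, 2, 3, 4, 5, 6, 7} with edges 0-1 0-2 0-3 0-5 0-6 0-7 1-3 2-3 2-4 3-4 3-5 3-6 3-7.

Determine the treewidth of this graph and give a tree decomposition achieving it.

Treewidth 2.
Bags: B1 = {0, 1, 3}  B2 = {0, 3, 6}  B3 = {0, 3, 7}  B4 = {0, 2, 3}  B5 = {0, 3, 5}  B6 = {2, 3, 4}
Tree: B1–B2, B2–B3, B1–B4, B2–B5, B4–B6

Every bag has size at most 3, so the width is 3 − 1 = 2 and tw(G) ≤ 2. Conversely, {0, 1, 3} is a clique of size 3, and the vertices of any clique must share a bag in every tree decomposition; so some bag has ≥ 3 vertices and tw(G) ≥ 2. The upper and lower bounds meet at 2, so that is the treewidth.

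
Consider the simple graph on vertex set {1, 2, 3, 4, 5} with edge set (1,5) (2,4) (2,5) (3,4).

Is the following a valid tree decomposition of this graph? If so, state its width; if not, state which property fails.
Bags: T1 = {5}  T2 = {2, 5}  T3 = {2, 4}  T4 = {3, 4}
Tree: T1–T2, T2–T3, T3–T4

No — vertex 1 appears in no bag.

A tree decomposition must satisfy three properties: every vertex lies in some bag; for every edge, both endpoints lie together in some bag; and for every vertex, the bags containing it form a connected subtree. Here vertex 1 appears in no bag, so the decomposition is invalid.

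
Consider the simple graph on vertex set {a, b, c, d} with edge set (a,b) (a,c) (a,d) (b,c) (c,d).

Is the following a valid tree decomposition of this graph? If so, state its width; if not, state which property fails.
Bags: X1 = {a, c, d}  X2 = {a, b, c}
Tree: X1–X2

Every vertex of G appears in some bag (union = {a, b, c, d}); every edge is covered by a bag; and for each vertex v the set of bags containing v is connected in the bag tree. The decomposition is therefore valid. The largest bag has 3 vertices, so the width is 2.

Yes; width 2.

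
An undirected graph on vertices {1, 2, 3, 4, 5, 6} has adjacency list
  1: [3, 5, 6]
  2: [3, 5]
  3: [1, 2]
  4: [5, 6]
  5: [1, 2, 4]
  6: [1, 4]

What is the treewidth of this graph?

2

A width-2 tree decomposition is:
Bags: B1 = {1, 4, 6}  B2 = {1, 4, 5}  B3 = {1, 3, 5}  B4 = {2, 3, 5}
Tree: B1–B2, B2–B3, B3–B4
The largest bag has 3 vertices, giving width 2; this decomposition certifies tw(G) ≤ 2. Since 6–4–5–1–6 is a cycle in G, G is not acyclic. Forests are exactly the graphs of treewidth ≤ 1, so tw(G) ≥ 2. Combining the bounds, tw(G) = 2.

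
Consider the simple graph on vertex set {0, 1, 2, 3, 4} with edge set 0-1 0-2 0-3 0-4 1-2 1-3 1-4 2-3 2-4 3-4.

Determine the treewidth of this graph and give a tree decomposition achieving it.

Treewidth 4.
One optimal decomposition is:
Bags: B1 = {0, 1, 2, 3, 4}
Tree: (single bag)

A single bag containing all 5 vertices is trivially a valid decomposition of width 4. On the other hand G contains the 5-clique {0, 1, 2, 3, 4}. A clique must lie in a single bag of any decomposition, so no decomposition can have width below 4. Combining the bounds, tw(G) = 4.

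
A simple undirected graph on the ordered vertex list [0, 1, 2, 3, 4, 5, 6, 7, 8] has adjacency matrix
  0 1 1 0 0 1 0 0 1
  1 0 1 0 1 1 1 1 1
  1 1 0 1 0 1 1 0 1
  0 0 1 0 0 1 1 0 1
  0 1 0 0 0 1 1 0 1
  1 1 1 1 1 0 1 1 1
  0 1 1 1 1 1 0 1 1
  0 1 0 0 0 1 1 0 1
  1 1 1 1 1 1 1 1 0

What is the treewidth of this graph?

A width-4 tree decomposition is:
Bags: B1 = {0, 1, 2, 5, 8}  B2 = {1, 2, 5, 6, 8}  B3 = {1, 4, 5, 6, 8}  B4 = {2, 3, 5, 6, 8}  B5 = {1, 5, 6, 7, 8}
Tree: B1–B2, B2–B3, B2–B4, B3–B5
Each bag holds 5 vertices, so the decomposition has width 4, which upper-bounds the treewidth. For the lower bound, the 5 vertices {0, 1, 2, 5, 8} are pairwise adjacent, and any tree decomposition puts a clique entirely inside one bag — forcing width ≥ 4. The upper and lower bounds meet at 4, so that is the treewidth.

4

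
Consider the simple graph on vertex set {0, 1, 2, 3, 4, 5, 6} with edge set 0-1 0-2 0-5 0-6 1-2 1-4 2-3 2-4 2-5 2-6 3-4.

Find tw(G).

2

A width-2 tree decomposition is:
Bags: B1 = {0, 2, 5}  B2 = {0, 1, 2}  B3 = {1, 2, 4}  B4 = {0, 2, 6}  B5 = {2, 3, 4}
Tree: B1–B2, B2–B3, B2–B4, B3–B5
Each bag holds 3 vertices, so the decomposition has width 2, which upper-bounds the treewidth. On the other hand G contains the 3-clique {0, 1, 2}. A clique must lie in a single bag of any decomposition, so no decomposition can have width below 2. Combining the bounds, tw(G) = 2.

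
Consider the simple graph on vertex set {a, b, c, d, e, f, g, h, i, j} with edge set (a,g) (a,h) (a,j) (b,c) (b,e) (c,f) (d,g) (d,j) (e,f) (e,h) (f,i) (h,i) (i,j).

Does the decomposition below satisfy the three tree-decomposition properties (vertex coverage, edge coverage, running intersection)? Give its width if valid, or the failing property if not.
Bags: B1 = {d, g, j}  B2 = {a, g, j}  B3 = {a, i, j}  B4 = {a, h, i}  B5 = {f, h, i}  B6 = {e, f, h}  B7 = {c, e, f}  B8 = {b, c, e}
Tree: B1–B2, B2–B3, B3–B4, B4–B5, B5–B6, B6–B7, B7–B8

Checking the three conditions: (i) the bags cover all of {a, b, c, d, e, f, g, h, i, j}; (ii) for each edge, some bag contains both endpoints; (iii) the bags containing any fixed vertex form a subtree. All hold, so the decomposition is valid with width 3 − 1 = 2.

Yes; width 2.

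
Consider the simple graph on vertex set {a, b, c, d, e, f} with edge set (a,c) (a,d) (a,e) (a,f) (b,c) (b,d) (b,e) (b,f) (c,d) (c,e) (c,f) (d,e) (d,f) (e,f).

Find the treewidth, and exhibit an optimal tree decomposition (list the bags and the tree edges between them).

Every bag has size at most 5, so the width is 5 − 1 = 4 and tw(G) ≤ 4. Conversely, {a, c, d, e, f} is a clique of size 5, and the vertices of any clique must share a bag in every tree decomposition; so some bag has ≥ 5 vertices and tw(G) ≥ 4. Hence tw(G) = 4 exactly.

Treewidth 4.
Bags: B1 = {a, c, d, e, f}  B2 = {b, c, d, e, f}
Tree: B1–B2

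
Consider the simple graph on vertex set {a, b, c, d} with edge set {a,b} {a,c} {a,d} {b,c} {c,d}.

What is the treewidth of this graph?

2

A width-2 tree decomposition is:
Bags: B1 = {a, c, d}  B2 = {a, b, c}
Tree: B1–B2
The largest bag has 3 vertices, giving width 2; this decomposition certifies tw(G) ≤ 2. Conversely, {a, c, d} is a clique of size 3, and the vertices of any clique must share a bag in every tree decomposition; so some bag has ≥ 3 vertices and tw(G) ≥ 2. Combining the bounds, tw(G) = 2.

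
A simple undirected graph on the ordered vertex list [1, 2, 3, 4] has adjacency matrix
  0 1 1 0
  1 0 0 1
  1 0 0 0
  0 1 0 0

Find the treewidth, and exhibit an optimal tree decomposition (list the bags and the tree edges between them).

Each bag holds 2 vertices, so the decomposition has width 1, which upper-bounds the treewidth. Since G has at least one edge (e.g. 4–2), it is not an edgeless graph, so tw(G) ≥ 1. Hence tw(G) = 1 exactly.

Treewidth 1.
Bags: B1 = {2, 4}  B2 = {1, 2}  B3 = {1, 3}
Tree: B1–B2, B2–B3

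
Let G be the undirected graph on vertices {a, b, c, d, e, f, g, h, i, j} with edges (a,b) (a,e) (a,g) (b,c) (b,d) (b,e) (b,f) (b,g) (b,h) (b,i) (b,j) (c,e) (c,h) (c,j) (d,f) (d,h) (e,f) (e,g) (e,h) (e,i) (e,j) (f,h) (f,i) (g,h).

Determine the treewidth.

A width-3 tree decomposition is:
Bags: B1 = {b, e, g, h}  B2 = {a, b, e, g}  B3 = {b, e, f, h}  B4 = {b, e, f, i}  B5 = {b, c, e, h}  B6 = {b, d, f, h}  B7 = {b, c, e, j}
Tree: B1–B2, B1–B3, B3–B4, B1–B5, B3–B6, B5–B7
The largest bag has 4 vertices, giving width 3; this decomposition certifies tw(G) ≤ 3. For the lower bound, the 4 vertices {b, d, f, h} are pairwise adjacent, and any tree decomposition puts a clique entirely inside one bag — forcing width ≥ 3. The upper and lower bounds meet at 3, so that is the treewidth.

3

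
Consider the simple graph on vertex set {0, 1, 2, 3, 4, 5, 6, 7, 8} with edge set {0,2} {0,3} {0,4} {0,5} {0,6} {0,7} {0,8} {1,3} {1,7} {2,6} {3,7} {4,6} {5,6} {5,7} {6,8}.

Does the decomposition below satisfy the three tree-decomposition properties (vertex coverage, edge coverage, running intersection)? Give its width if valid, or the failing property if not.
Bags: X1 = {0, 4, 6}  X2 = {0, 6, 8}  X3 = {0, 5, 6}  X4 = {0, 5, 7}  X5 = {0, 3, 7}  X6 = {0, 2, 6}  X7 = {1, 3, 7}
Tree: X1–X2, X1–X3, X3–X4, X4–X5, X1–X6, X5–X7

Every vertex of G appears in some bag (union = {0, 1, 2, 3, 4, 5, 6, 7, 8}); every edge is covered by a bag; and for each vertex v the set of bags containing v is connected in the bag tree. The decomposition is therefore valid. The largest bag has 3 vertices, so the width is 2.

Yes; width 2.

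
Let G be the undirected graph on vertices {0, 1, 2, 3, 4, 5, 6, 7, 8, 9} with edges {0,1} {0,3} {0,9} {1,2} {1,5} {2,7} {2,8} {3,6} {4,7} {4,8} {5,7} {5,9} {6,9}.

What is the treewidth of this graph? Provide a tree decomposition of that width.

Treewidth 2.
One such decomposition:
Bags: B1 = {0, 3, 6}  B2 = {0, 6, 9}  B3 = {0, 1, 9}  B4 = {1, 5, 9}  B5 = {1, 2, 5}  B6 = {2, 5, 7}  B7 = {2, 7, 8}  B8 = {4, 7, 8}
Tree: B1–B2, B2–B3, B3–B4, B4–B5, B5–B6, B6–B7, B7–B8

Every bag has size at most 3, so the width is 3 − 1 = 2 and tw(G) ≤ 2. The edges 3–6–9–0–3 form a cycle, so G is not a tree and its treewidth is at least 2. Therefore the treewidth is 2.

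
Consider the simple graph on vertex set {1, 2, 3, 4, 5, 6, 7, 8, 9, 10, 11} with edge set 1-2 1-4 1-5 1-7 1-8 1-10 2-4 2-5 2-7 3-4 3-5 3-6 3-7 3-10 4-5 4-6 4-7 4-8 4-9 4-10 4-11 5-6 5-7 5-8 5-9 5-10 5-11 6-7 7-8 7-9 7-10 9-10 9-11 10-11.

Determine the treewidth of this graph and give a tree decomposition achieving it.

Treewidth 4.
One such decomposition:
Bags: B1 = {1, 4, 5, 7, 10}  B2 = {4, 5, 7, 9, 10}  B3 = {4, 5, 9, 10, 11}  B4 = {1, 4, 5, 7, 8}  B5 = {1, 2, 4, 5, 7}  B6 = {3, 4, 5, 7, 10}  B7 = {3, 4, 5, 6, 7}
Tree: B1–B2, B2–B3, B1–B4, B1–B5, B2–B6, B6–B7

Every bag has size at most 5, so the width is 5 − 1 = 4 and tw(G) ≤ 4. For the lower bound, the 5 vertices {4, 5, 9, 10, 11} are pairwise adjacent, and any tree decomposition puts a clique entirely inside one bag — forcing width ≥ 4. Therefore the treewidth is 4.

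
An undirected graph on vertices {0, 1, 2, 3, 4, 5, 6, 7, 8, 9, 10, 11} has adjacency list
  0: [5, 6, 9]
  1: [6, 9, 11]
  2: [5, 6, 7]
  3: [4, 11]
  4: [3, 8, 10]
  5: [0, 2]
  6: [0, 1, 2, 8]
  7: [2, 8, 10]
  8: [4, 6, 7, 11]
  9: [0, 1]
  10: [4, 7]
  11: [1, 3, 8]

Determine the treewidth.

A width-3 tree decomposition is:
Bags: B1 = {0, 1, 5, 9}  B2 = {0, 1, 5, 6}  B3 = {1, 2, 5, 6}  B4 = {1, 2, 6, 11}  B5 = {2, 6, 8, 11}  B6 = {2, 7, 8, 11}  B7 = {3, 7, 8, 11}  B8 = {3, 4, 7, 8}  B9 = {3, 4, 7, 10}
Tree: B1–B2, B2–B3, B3–B4, B4–B5, B5–B6, B6–B7, B7–B8, B8–B9
Each bag holds 4 vertices, so the decomposition has width 3, which upper-bounds the treewidth. For the lower bound: the 4 vertex sets {0,5,9}, {1}, {6}, {2,7,8,11} are disjoint, each induces a connected subgraph, and every pair is joined by at least one edge of G. Contracting each set to a single vertex therefore yields K_{4} as a minor, and since treewidth is minor-monotone, tw(G) ≥ tw(K_{4}) = 3. The upper and lower bounds meet at 3, so that is the treewidth.

3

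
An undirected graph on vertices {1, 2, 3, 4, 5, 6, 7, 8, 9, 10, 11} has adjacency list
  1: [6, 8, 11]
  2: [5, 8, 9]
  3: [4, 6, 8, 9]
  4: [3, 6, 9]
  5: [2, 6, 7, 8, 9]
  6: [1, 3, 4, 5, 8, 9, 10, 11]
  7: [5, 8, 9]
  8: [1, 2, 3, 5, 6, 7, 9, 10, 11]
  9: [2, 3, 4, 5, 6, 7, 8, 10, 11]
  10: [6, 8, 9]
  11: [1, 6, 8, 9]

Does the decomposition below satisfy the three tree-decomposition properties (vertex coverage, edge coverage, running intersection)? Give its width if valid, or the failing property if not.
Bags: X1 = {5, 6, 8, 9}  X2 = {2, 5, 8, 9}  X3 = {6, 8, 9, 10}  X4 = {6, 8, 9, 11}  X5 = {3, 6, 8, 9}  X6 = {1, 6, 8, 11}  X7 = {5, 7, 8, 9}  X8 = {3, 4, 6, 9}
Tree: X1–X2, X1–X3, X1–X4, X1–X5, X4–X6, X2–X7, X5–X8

Every vertex of G appears in some bag (union = {1, 2, 3, 4, 5, 6, 7, 8, 9, 10, 11}); every edge is covered by a bag; and for each vertex v the set of bags containing v is connected in the bag tree. The decomposition is therefore valid. The largest bag has 4 vertices, so the width is 3.

Yes; width 3.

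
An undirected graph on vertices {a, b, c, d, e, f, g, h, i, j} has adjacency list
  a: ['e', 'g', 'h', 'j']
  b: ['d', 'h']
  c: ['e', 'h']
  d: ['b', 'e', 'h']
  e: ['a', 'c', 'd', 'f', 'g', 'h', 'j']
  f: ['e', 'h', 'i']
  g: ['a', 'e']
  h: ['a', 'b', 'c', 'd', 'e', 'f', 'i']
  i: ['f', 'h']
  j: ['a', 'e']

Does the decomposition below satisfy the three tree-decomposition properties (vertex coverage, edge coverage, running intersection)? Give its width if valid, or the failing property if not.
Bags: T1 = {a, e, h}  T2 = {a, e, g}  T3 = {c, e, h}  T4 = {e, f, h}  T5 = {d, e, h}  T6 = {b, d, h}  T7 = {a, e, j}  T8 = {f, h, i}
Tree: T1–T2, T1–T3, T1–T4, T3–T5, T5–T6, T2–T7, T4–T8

Yes; width 2.

Every vertex of G appears in some bag (union = {a, b, c, d, e, f, g, h, i, j}); every edge is covered by a bag; and for each vertex v the set of bags containing v is connected in the bag tree. The decomposition is therefore valid. The largest bag has 3 vertices, so the width is 2.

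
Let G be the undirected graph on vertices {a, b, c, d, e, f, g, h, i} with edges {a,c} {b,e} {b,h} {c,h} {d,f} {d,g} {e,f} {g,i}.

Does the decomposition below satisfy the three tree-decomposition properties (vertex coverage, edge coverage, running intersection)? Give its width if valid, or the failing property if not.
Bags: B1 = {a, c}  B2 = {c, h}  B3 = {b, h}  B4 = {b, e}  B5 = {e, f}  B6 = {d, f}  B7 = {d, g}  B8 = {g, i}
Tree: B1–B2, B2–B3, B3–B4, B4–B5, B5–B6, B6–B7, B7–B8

Every vertex of G appears in some bag (union = {a, b, c, d, e, f, g, h, i}); every edge is covered by a bag; and for each vertex v the set of bags containing v is connected in the bag tree. The decomposition is therefore valid. The largest bag has 2 vertices, so the width is 1.

Yes; width 1.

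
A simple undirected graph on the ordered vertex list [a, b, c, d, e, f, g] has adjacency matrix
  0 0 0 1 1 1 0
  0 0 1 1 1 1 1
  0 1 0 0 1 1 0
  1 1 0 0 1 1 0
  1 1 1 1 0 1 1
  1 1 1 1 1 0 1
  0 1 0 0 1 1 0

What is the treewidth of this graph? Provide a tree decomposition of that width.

Treewidth 3.
Bags: B1 = {b, d, e, f}  B2 = {b, e, f, g}  B3 = {b, c, e, f}  B4 = {a, d, e, f}
Tree: B1–B2, B2–B3, B1–B4

Every bag has size at most 4, so the width is 4 − 1 = 3 and tw(G) ≤ 3. On the other hand G contains the 4-clique {a, d, e, f}. A clique must lie in a single bag of any decomposition, so no decomposition can have width below 3. Therefore the treewidth is 3.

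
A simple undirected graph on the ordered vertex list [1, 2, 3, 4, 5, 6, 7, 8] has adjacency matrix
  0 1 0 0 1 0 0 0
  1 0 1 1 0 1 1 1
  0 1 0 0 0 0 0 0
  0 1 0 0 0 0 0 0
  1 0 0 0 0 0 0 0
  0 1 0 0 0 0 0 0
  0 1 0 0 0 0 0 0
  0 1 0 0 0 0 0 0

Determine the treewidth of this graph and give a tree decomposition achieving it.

Treewidth 1.
One optimal decomposition is:
Bags: B1 = {1, 2}  B2 = {2, 3}  B3 = {2, 8}  B4 = {2, 6}  B5 = {2, 4}  B6 = {2, 7}  B7 = {1, 5}
Tree: B1–B2, B1–B3, B3–B4, B1–B5, B2–B6, B1–B7

The largest bag has 2 vertices, giving width 1; this decomposition certifies tw(G) ≤ 1. Since G has at least one edge (e.g. 1–2), it is not an edgeless graph, so tw(G) ≥ 1. Combining the bounds, tw(G) = 1.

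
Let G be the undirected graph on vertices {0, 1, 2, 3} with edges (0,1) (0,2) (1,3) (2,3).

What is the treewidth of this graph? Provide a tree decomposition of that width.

Treewidth 2.
One such decomposition:
Bags: B1 = {1, 2, 3}  B2 = {0, 1, 2}
Tree: B1–B2

Each bag holds 3 vertices, so the decomposition has width 2, which upper-bounds the treewidth. The edges 2–3–1–0–2 form a cycle, so G is not a tree and its treewidth is at least 2. The upper and lower bounds meet at 2, so that is the treewidth.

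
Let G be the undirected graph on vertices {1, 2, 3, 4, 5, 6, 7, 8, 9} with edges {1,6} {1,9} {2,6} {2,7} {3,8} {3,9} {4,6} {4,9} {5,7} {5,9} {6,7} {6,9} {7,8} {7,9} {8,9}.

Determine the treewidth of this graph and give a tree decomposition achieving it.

Treewidth 2.
Bags: B1 = {7, 8, 9}  B2 = {6, 7, 9}  B3 = {3, 8, 9}  B4 = {5, 7, 9}  B5 = {4, 6, 9}  B6 = {1, 6, 9}  B7 = {2, 6, 7}
Tree: B1–B2, B1–B3, B2–B4, B2–B5, B2–B6, B2–B7

Every bag has size at most 3, so the width is 3 − 1 = 2 and tw(G) ≤ 2. For the lower bound, the 3 vertices {3, 8, 9} are pairwise adjacent, and any tree decomposition puts a clique entirely inside one bag — forcing width ≥ 2. Therefore the treewidth is 2.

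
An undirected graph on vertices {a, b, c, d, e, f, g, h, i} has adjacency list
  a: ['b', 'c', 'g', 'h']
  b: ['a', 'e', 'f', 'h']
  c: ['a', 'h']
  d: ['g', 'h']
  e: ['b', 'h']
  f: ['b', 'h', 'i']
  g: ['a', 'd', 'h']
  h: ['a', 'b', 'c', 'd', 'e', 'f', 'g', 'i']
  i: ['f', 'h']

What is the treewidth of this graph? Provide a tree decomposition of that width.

Every bag has size at most 3, so the width is 3 − 1 = 2 and tw(G) ≤ 2. On the other hand G contains the 3-clique {d, g, h}. A clique must lie in a single bag of any decomposition, so no decomposition can have width below 2. Hence tw(G) = 2 exactly.

Treewidth 2.
One such decomposition:
Bags: B1 = {a, b, h}  B2 = {a, g, h}  B3 = {d, g, h}  B4 = {b, e, h}  B5 = {a, c, h}  B6 = {b, f, h}  B7 = {f, h, i}
Tree: B1–B2, B2–B3, B1–B4, B2–B5, B1–B6, B6–B7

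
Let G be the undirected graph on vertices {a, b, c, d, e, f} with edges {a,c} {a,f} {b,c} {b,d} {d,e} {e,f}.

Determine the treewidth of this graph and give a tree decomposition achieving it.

Every bag has size at most 3, so the width is 3 − 1 = 2 and tw(G) ≤ 2. The edges d–b–c–a–f–e–d form a cycle, so G is not a tree and its treewidth is at least 2. Combining the bounds, tw(G) = 2.

Treewidth 2.
One optimal decomposition is:
Bags: B1 = {b, c, d}  B2 = {a, c, d}  B3 = {a, d, f}  B4 = {d, e, f}
Tree: B1–B2, B2–B3, B3–B4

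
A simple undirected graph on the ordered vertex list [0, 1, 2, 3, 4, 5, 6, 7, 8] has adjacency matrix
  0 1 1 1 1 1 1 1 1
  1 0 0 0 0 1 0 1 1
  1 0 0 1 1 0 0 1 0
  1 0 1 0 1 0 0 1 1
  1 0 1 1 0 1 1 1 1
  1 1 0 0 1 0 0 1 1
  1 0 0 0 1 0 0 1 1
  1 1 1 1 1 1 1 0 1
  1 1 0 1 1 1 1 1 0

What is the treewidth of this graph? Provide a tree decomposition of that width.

Each bag holds 5 vertices, so the decomposition has width 4, which upper-bounds the treewidth. For the lower bound, the 5 vertices {0, 1, 5, 7, 8} are pairwise adjacent, and any tree decomposition puts a clique entirely inside one bag — forcing width ≥ 4. The upper and lower bounds meet at 4, so that is the treewidth.

Treewidth 4.
One optimal decomposition is:
Bags: B1 = {0, 3, 4, 7, 8}  B2 = {0, 4, 5, 7, 8}  B3 = {0, 4, 6, 7, 8}  B4 = {0, 2, 3, 4, 7}  B5 = {0, 1, 5, 7, 8}
Tree: B1–B2, B2–B3, B1–B4, B2–B5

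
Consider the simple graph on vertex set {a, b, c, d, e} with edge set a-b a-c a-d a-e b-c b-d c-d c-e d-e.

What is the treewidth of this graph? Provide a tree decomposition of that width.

Treewidth 3.
Bags: B1 = {a, b, c, d}  B2 = {a, c, d, e}
Tree: B1–B2

Every bag has size at most 4, so the width is 4 − 1 = 3 and tw(G) ≤ 3. On the other hand G contains the 4-clique {a, c, d, e}. A clique must lie in a single bag of any decomposition, so no decomposition can have width below 3. Combining the bounds, tw(G) = 3.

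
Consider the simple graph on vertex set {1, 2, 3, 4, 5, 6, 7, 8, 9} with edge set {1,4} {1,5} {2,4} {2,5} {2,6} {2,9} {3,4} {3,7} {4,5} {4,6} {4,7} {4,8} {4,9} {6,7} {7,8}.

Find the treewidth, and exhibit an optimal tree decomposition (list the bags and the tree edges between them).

Treewidth 2.
Bags: B1 = {1, 4, 5}  B2 = {2, 4, 5}  B3 = {2, 4, 6}  B4 = {4, 6, 7}  B5 = {2, 4, 9}  B6 = {4, 7, 8}  B7 = {3, 4, 7}
Tree: B1–B2, B2–B3, B3–B4, B2–B5, B4–B6, B4–B7

The largest bag has 3 vertices, giving width 2; this decomposition certifies tw(G) ≤ 2. For the lower bound, the 3 vertices {1, 4, 5} are pairwise adjacent, and any tree decomposition puts a clique entirely inside one bag — forcing width ≥ 2. Hence tw(G) = 2 exactly.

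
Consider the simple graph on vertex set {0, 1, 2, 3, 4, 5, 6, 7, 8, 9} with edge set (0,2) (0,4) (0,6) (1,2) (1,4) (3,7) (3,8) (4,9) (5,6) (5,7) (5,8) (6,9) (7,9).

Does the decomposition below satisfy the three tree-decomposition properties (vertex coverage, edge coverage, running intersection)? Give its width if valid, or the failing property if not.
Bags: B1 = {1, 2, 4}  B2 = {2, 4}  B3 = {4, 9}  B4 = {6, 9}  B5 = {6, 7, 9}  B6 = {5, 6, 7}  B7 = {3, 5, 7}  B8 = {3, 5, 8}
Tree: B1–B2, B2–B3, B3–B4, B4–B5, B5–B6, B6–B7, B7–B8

No — vertex 0 appears in no bag.

A tree decomposition must satisfy three properties: every vertex lies in some bag; for every edge, both endpoints lie together in some bag; and for every vertex, the bags containing it form a connected subtree. Here vertex 0 appears in no bag, so the decomposition is invalid.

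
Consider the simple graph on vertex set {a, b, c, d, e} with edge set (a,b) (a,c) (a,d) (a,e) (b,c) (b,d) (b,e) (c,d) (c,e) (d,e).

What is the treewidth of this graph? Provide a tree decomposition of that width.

Treewidth 4.
Bags: B1 = {a, b, c, d, e}
Tree: (single bag)

With just one bag of size 5, the width is 5 − 1 = 4, so tw(G) ≤ 4. For the lower bound, the 5 vertices {a, b, c, d, e} are pairwise adjacent, and any tree decomposition puts a clique entirely inside one bag — forcing width ≥ 4. Hence tw(G) = 4 exactly.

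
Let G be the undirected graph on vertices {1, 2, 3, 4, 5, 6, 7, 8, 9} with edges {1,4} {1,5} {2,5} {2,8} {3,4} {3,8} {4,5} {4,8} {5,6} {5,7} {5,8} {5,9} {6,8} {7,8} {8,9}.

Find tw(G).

2

A width-2 tree decomposition is:
Bags: B1 = {4, 5, 8}  B2 = {2, 5, 8}  B3 = {5, 7, 8}  B4 = {5, 8, 9}  B5 = {1, 4, 5}  B6 = {3, 4, 8}  B7 = {5, 6, 8}
Tree: B1–B2, B1–B3, B2–B4, B1–B5, B1–B6, B3–B7
Each bag holds 3 vertices, so the decomposition has width 2, which upper-bounds the treewidth. Conversely, {3, 4, 8} is a clique of size 3, and the vertices of any clique must share a bag in every tree decomposition; so some bag has ≥ 3 vertices and tw(G) ≥ 2. Hence tw(G) = 2 exactly.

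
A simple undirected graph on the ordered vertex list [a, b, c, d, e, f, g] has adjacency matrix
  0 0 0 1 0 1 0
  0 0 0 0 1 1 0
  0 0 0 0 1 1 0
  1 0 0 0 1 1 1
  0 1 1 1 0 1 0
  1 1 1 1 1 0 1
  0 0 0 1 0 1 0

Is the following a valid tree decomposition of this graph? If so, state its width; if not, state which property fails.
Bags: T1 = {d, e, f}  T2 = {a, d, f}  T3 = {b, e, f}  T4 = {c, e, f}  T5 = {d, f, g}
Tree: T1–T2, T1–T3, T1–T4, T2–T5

Every vertex of G appears in some bag (union = {a, b, c, d, e, f, g}); every edge is covered by a bag; and for each vertex v the set of bags containing v is connected in the bag tree. The decomposition is therefore valid. The largest bag has 3 vertices, so the width is 2.

Yes; width 2.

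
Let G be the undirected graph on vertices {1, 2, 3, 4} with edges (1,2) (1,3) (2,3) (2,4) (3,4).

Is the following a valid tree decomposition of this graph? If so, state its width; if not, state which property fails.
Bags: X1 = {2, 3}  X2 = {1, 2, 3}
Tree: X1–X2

A tree decomposition must satisfy three properties: every vertex lies in some bag; for every edge, both endpoints lie together in some bag; and for every vertex, the bags containing it form a connected subtree. Here vertex 4 appears in no bag, so the decomposition is invalid.

No — vertex 4 appears in no bag.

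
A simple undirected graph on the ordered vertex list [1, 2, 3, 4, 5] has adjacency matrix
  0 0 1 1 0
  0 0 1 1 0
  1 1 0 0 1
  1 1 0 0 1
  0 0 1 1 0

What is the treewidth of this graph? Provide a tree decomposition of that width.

The largest bag has 3 vertices, giving width 2; this decomposition certifies tw(G) ≤ 2. The edges 4–5–3–2–4 form a cycle, so G is not a tree and its treewidth is at least 2. Hence tw(G) = 2 exactly.

Treewidth 2.
One optimal decomposition is:
Bags: B1 = {3, 4, 5}  B2 = {2, 3, 4}  B3 = {1, 3, 4}
Tree: B1–B2, B2–B3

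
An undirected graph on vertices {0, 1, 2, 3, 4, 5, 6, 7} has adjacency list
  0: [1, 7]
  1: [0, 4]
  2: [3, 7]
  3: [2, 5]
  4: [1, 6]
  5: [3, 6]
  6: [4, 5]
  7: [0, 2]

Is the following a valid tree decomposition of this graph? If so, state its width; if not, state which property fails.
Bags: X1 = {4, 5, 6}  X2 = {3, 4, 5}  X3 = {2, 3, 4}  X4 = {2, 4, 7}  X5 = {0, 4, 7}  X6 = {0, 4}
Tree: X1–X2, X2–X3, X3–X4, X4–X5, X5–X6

No — vertex 1 appears in no bag.

A tree decomposition must satisfy three properties: every vertex lies in some bag; for every edge, both endpoints lie together in some bag; and for every vertex, the bags containing it form a connected subtree. Here vertex 1 appears in no bag, so the decomposition is invalid.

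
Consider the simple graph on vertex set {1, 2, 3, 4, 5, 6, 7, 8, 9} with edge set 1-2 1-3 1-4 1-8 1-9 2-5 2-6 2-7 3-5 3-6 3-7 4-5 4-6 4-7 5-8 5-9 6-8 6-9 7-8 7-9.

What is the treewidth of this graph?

A width-4 tree decomposition is:
Bags: B1 = {1, 5, 6, 7, 9}  B2 = {1, 4, 5, 6, 7}  B3 = {1, 3, 5, 6, 7}  B4 = {1, 2, 5, 6, 7}  B5 = {1, 5, 6, 7, 8}
Tree: B1–B2, B2–B3, B3–B4, B4–B5
The largest bag has 5 vertices, giving width 4; this decomposition certifies tw(G) ≤ 4. For the lower bound: the 5 vertex sets {5,9}, {1,4}, {3,7}, {6}, {2} are disjoint, each induces a connected subgraph, and every pair is joined by at least one edge of G. Contracting each set to a single vertex therefore yields K_{5} as a minor, and since treewidth is minor-monotone, tw(G) ≥ tw(K_{5}) = 4. Combining the bounds, tw(G) = 4.

4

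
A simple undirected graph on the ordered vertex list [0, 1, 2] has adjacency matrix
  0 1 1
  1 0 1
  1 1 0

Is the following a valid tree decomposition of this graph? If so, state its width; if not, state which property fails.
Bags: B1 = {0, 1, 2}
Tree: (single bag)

Every vertex of G appears in some bag (union = {0, 1, 2}); every edge is covered by a bag; and for each vertex v the set of bags containing v is connected in the bag tree. The decomposition is therefore valid. The largest bag has 3 vertices, so the width is 2.

Yes; width 2.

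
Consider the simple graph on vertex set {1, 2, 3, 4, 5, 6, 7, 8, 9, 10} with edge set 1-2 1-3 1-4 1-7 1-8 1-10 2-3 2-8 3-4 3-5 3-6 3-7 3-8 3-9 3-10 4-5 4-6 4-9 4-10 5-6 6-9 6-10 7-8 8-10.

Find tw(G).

A width-3 tree decomposition is:
Bags: B1 = {3, 4, 6, 10}  B2 = {3, 4, 5, 6}  B3 = {1, 3, 4, 10}  B4 = {3, 4, 6, 9}  B5 = {1, 3, 8, 10}  B6 = {1, 3, 7, 8}  B7 = {1, 2, 3, 8}
Tree: B1–B2, B1–B3, B2–B4, B3–B5, B5–B6, B5–B7
Each bag holds 4 vertices, so the decomposition has width 3, which upper-bounds the treewidth. For the lower bound, the 4 vertices {1, 2, 3, 8} are pairwise adjacent, and any tree decomposition puts a clique entirely inside one bag — forcing width ≥ 3. The upper and lower bounds meet at 3, so that is the treewidth.

3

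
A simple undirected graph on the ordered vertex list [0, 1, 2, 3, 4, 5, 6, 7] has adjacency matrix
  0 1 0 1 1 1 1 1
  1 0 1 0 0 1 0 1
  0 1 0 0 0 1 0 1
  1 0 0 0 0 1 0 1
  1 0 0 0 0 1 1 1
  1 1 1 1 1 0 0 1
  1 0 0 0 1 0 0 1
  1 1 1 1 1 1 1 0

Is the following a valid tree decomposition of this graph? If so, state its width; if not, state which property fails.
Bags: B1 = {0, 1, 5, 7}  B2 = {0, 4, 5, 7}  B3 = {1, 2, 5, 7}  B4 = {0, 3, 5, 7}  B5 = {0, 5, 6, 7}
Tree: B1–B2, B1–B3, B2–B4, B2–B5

No — edge (4,6) lies in no bag.

A tree decomposition must satisfy three properties: every vertex lies in some bag; for every edge, both endpoints lie together in some bag; and for every vertex, the bags containing it form a connected subtree. Here edge (4,6) lies in no bag, so the decomposition is invalid.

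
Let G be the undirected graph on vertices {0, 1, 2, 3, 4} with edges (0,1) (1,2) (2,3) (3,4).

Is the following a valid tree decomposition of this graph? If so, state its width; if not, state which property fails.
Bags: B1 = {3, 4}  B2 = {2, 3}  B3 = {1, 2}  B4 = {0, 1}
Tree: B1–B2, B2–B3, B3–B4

Vertex coverage: the bags together contain {0, 1, 2, 3, 4}, the full vertex set. Edge coverage: each edge of G has both endpoints in at least one bag. Running intersection: for every vertex, the bags containing it form a connected subtree. All three properties hold, so this is a valid tree decomposition of width max|bag| − 1 = 1, and hence tw(G) ≤ 1.

Yes; width 1.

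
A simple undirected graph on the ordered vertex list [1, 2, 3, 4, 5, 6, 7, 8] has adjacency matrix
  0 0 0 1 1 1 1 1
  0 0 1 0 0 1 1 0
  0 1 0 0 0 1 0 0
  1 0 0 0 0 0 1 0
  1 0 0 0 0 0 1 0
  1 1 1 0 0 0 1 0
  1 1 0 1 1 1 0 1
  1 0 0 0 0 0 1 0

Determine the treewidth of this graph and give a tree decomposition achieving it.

Treewidth 2.
Bags: B1 = {1, 6, 7}  B2 = {2, 6, 7}  B3 = {1, 4, 7}  B4 = {2, 3, 6}  B5 = {1, 7, 8}  B6 = {1, 5, 7}
Tree: B1–B2, B1–B3, B2–B4, B3–B5, B1–B6

Each bag holds 3 vertices, so the decomposition has width 2, which upper-bounds the treewidth. On the other hand G contains the 3-clique {2, 3, 6}. A clique must lie in a single bag of any decomposition, so no decomposition can have width below 2. Combining the bounds, tw(G) = 2.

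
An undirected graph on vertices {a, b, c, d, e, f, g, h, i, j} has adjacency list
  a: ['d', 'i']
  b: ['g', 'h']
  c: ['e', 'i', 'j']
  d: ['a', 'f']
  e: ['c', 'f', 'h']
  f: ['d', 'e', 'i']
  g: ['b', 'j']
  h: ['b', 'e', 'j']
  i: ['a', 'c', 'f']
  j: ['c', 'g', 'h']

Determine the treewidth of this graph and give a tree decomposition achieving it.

Treewidth 2.
One optimal decomposition is:
Bags: B1 = {a, d, i}  B2 = {d, f, i}  B3 = {c, f, i}  B4 = {c, e, f}  B5 = {c, e, j}  B6 = {e, h, j}  B7 = {g, h, j}  B8 = {b, g, h}
Tree: B1–B2, B2–B3, B3–B4, B4–B5, B5–B6, B6–B7, B7–B8

The largest bag has 3 vertices, giving width 2; this decomposition certifies tw(G) ≤ 2. For the lower bound, G contains the cycle a–d–f–i–a, so G is not a forest; only forests have treewidth ≤ 1, hence tw(G) ≥ 2. Combining the bounds, tw(G) = 2.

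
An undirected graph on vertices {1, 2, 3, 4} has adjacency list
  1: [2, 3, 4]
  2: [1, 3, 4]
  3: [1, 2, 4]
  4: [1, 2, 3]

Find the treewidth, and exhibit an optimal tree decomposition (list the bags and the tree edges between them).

With just one bag of size 4, the width is 4 − 1 = 3, so tw(G) ≤ 3. Conversely, {1, 2, 3, 4} is a clique of size 4, and the vertices of any clique must share a bag in every tree decomposition; so some bag has ≥ 4 vertices and tw(G) ≥ 3. Therefore the treewidth is 3.

Treewidth 3.
One optimal decomposition is:
Bags: B1 = {1, 2, 3, 4}
Tree: (single bag)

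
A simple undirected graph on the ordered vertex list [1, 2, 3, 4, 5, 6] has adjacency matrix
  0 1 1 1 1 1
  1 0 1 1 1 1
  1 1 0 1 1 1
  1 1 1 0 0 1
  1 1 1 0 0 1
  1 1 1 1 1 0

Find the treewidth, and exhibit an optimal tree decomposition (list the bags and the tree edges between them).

Treewidth 4.
One such decomposition:
Bags: B1 = {1, 2, 3, 5, 6}  B2 = {1, 2, 3, 4, 6}
Tree: B1–B2

The largest bag has 5 vertices, giving width 4; this decomposition certifies tw(G) ≤ 4. On the other hand G contains the 5-clique {1, 2, 3, 4, 6}. A clique must lie in a single bag of any decomposition, so no decomposition can have width below 4. Therefore the treewidth is 4.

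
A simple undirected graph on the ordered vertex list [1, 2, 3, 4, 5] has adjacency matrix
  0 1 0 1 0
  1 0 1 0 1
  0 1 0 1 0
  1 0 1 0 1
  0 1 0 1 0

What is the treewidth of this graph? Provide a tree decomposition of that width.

Each bag holds 3 vertices, so the decomposition has width 2, which upper-bounds the treewidth. The edges 4–1–2–3–4 form a cycle, so G is not a tree and its treewidth is at least 2. Combining the bounds, tw(G) = 2.

Treewidth 2.
One such decomposition:
Bags: B1 = {1, 2, 4}  B2 = {2, 3, 4}  B3 = {2, 4, 5}
Tree: B1–B2, B2–B3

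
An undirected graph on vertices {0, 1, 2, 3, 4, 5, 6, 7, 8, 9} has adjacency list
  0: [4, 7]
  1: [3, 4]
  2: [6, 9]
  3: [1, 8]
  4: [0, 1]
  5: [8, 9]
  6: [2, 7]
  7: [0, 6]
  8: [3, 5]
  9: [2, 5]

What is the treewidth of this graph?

2

A width-2 tree decomposition is:
Bags: B1 = {2, 6, 7}  B2 = {0, 2, 7}  B3 = {0, 2, 4}  B4 = {1, 2, 4}  B5 = {1, 2, 3}  B6 = {2, 3, 8}  B7 = {2, 5, 8}  B8 = {2, 5, 9}
Tree: B1–B2, B2–B3, B3–B4, B4–B5, B5–B6, B6–B7, B7–B8
Each bag holds 3 vertices, so the decomposition has width 2, which upper-bounds the treewidth. For the lower bound, G contains the cycle 2–6–7–0–4–1–3–8–5–9–2, so G is not a forest; only forests have treewidth ≤ 1, hence tw(G) ≥ 2. Hence tw(G) = 2 exactly.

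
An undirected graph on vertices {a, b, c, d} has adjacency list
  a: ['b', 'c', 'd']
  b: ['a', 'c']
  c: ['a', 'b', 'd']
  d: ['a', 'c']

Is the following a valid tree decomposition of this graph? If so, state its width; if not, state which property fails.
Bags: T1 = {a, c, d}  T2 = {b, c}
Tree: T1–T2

No — edge (a,b) lies in no bag.

A tree decomposition must satisfy three properties: every vertex lies in some bag; for every edge, both endpoints lie together in some bag; and for every vertex, the bags containing it form a connected subtree. Here edge (a,b) lies in no bag, so the decomposition is invalid.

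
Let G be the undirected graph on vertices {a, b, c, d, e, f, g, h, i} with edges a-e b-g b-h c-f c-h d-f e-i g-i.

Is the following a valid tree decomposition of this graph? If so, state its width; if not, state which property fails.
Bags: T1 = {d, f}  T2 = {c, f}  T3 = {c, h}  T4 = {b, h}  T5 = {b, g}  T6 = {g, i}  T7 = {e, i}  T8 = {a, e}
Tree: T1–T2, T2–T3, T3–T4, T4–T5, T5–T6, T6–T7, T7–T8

Vertex coverage: the bags together contain {a, b, c, d, e, f, g, h, i}, the full vertex set. Edge coverage: each edge of G has both endpoints in at least one bag. Running intersection: for every vertex, the bags containing it form a connected subtree. All three properties hold, so this is a valid tree decomposition of width max|bag| − 1 = 1, and hence tw(G) ≤ 1.

Yes; width 1.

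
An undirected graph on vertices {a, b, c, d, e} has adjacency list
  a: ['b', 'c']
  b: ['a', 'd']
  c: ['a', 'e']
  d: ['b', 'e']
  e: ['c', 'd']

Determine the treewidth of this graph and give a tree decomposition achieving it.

Treewidth 2.
Bags: B1 = {a, c, e}  B2 = {a, d, e}  B3 = {a, b, d}
Tree: B1–B2, B2–B3

Every bag has size at most 3, so the width is 3 − 1 = 2 and tw(G) ≤ 2. Since a–c–e–d–b–a is a cycle in G, G is not acyclic. Forests are exactly the graphs of treewidth ≤ 1, so tw(G) ≥ 2. Hence tw(G) = 2 exactly.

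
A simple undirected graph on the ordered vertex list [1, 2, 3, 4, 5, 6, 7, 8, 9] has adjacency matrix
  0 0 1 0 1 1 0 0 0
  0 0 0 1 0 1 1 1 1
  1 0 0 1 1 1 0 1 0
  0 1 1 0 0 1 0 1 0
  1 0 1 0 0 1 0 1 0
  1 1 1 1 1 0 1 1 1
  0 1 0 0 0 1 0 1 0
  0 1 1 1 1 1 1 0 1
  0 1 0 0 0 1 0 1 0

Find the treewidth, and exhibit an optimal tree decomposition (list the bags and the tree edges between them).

Every bag has size at most 4, so the width is 4 − 1 = 3 and tw(G) ≤ 3. On the other hand G contains the 4-clique {2, 6, 8, 9}. A clique must lie in a single bag of any decomposition, so no decomposition can have width below 3. Therefore the treewidth is 3.

Treewidth 3.
One optimal decomposition is:
Bags: B1 = {3, 4, 6, 8}  B2 = {2, 4, 6, 8}  B3 = {2, 6, 7, 8}  B4 = {3, 5, 6, 8}  B5 = {1, 3, 5, 6}  B6 = {2, 6, 8, 9}
Tree: B1–B2, B2–B3, B1–B4, B4–B5, B2–B6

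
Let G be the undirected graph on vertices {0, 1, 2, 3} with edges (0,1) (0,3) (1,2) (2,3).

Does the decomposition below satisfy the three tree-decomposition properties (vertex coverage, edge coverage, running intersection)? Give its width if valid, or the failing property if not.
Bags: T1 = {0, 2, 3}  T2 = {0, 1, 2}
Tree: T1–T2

Checking the three conditions: (i) the bags cover all of {0, 1, 2, 3}; (ii) for each edge, some bag contains both endpoints; (iii) the bags containing any fixed vertex form a subtree. All hold, so the decomposition is valid with width 3 − 1 = 2.

Yes; width 2.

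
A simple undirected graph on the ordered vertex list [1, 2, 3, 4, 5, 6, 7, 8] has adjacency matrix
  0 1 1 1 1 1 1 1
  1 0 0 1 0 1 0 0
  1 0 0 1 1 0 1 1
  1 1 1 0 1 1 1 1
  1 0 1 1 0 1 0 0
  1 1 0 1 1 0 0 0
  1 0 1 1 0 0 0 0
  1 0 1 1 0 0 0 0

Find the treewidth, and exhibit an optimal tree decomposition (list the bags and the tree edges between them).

Treewidth 3.
Bags: B1 = {1, 3, 4, 5}  B2 = {1, 3, 4, 8}  B3 = {1, 3, 4, 7}  B4 = {1, 4, 5, 6}  B5 = {1, 2, 4, 6}
Tree: B1–B2, B1–B3, B1–B4, B4–B5

The largest bag has 4 vertices, giving width 3; this decomposition certifies tw(G) ≤ 3. Conversely, {1, 2, 4, 6} is a clique of size 4, and the vertices of any clique must share a bag in every tree decomposition; so some bag has ≥ 4 vertices and tw(G) ≥ 3. The upper and lower bounds meet at 3, so that is the treewidth.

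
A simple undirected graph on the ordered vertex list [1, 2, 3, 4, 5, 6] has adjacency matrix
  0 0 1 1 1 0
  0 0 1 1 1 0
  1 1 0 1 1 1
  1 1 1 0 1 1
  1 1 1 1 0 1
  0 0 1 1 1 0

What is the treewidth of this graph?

3

A width-3 tree decomposition is:
Bags: B1 = {3, 4, 5, 6}  B2 = {2, 3, 4, 5}  B3 = {1, 3, 4, 5}
Tree: B1–B2, B2–B3
Each bag holds 4 vertices, so the decomposition has width 3, which upper-bounds the treewidth. Conversely, {1, 3, 4, 5} is a clique of size 4, and the vertices of any clique must share a bag in every tree decomposition; so some bag has ≥ 4 vertices and tw(G) ≥ 3. Combining the bounds, tw(G) = 3.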